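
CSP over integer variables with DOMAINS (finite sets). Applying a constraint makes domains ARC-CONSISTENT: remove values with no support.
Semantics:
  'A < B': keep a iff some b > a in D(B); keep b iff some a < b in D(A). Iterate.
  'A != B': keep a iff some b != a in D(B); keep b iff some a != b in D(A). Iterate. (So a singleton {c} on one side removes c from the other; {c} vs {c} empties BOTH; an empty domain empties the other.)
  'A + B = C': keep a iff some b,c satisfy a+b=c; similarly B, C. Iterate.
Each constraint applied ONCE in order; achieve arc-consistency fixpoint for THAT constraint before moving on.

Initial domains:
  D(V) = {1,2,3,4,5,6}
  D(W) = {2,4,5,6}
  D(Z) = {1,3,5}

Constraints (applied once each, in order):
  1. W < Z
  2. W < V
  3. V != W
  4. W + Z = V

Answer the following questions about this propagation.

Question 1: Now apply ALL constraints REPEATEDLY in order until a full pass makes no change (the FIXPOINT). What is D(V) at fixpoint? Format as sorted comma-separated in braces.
Answer: {5}

Derivation:
pass 0 (initial): D(V)={1,2,3,4,5,6}
pass 1: V {1,2,3,4,5,6}->{5}; W {2,4,5,6}->{2}; Z {1,3,5}->{3}
pass 2: no change
Fixpoint after 2 passes: D(V) = {5}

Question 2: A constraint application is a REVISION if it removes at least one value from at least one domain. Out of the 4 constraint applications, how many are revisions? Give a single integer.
Answer: 3

Derivation:
Constraint 1 (W < Z) on D(W)={2,4,5,6} D(Z)={1,3,5}: W {2,4,5,6}->{2,4}; Z {1,3,5}->{3,5} => REVISION
Constraint 2 (W < V) on D(W)={2,4} D(V)={1,2,3,4,5,6}: V {1,2,3,4,5,6}->{3,4,5,6} => REVISION
Constraint 3 (V != W) on D(V)={3,4,5,6} D(W)={2,4}: no change => not a revision
Constraint 4 (W + Z = V) on D(W)={2,4} D(Z)={3,5} D(V)={3,4,5,6}: W {2,4}->{2}; Z {3,5}->{3}; V {3,4,5,6}->{5} => REVISION
Total revisions = 3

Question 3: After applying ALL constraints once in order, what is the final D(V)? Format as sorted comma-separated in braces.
Constraint 1 (W < Z) on D(W)={2,4,5,6} D(Z)={1,3,5}: W {2,4,5,6}->{2,4}; Z {1,3,5}->{3,5}
Constraint 2 (W < V) on D(W)={2,4} D(V)={1,2,3,4,5,6}: V {1,2,3,4,5,6}->{3,4,5,6}
Constraint 3 (V != W) on D(V)={3,4,5,6} D(W)={2,4}: no change
Constraint 4 (W + Z = V) on D(W)={2,4} D(Z)={3,5} D(V)={3,4,5,6}: W {2,4}->{2}; Z {3,5}->{3}; V {3,4,5,6}->{5}
So after all 4 constraints: D(V) = {5}

Answer: {5}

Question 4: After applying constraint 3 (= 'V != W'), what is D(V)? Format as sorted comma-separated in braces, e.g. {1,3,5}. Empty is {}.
Answer: {3,4,5,6}

Derivation:
Constraint 1 (W < Z) on D(W)={2,4,5,6} D(Z)={1,3,5}: W {2,4,5,6}->{2,4}; Z {1,3,5}->{3,5}
Constraint 2 (W < V) on D(W)={2,4} D(V)={1,2,3,4,5,6}: V {1,2,3,4,5,6}->{3,4,5,6}
Constraint 3 (V != W) on D(V)={3,4,5,6} D(W)={2,4}: no change
So after constraint 3: D(V) = {3,4,5,6}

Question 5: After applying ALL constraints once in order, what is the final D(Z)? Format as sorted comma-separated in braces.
Constraint 1 (W < Z) on D(W)={2,4,5,6} D(Z)={1,3,5}: W {2,4,5,6}->{2,4}; Z {1,3,5}->{3,5}
Constraint 2 (W < V) on D(W)={2,4} D(V)={1,2,3,4,5,6}: V {1,2,3,4,5,6}->{3,4,5,6}
Constraint 3 (V != W) on D(V)={3,4,5,6} D(W)={2,4}: no change
Constraint 4 (W + Z = V) on D(W)={2,4} D(Z)={3,5} D(V)={3,4,5,6}: W {2,4}->{2}; Z {3,5}->{3}; V {3,4,5,6}->{5}
So after all 4 constraints: D(Z) = {3}

Answer: {3}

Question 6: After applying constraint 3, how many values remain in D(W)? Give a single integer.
Constraint 1 (W < Z) on D(W)={2,4,5,6} D(Z)={1,3,5}: W {2,4,5,6}->{2,4}; Z {1,3,5}->{3,5}
Constraint 2 (W < V) on D(W)={2,4} D(V)={1,2,3,4,5,6}: V {1,2,3,4,5,6}->{3,4,5,6}
Constraint 3 (V != W) on D(V)={3,4,5,6} D(W)={2,4}: no change
So after constraint 3: D(W)={2,4}, size = 2

Answer: 2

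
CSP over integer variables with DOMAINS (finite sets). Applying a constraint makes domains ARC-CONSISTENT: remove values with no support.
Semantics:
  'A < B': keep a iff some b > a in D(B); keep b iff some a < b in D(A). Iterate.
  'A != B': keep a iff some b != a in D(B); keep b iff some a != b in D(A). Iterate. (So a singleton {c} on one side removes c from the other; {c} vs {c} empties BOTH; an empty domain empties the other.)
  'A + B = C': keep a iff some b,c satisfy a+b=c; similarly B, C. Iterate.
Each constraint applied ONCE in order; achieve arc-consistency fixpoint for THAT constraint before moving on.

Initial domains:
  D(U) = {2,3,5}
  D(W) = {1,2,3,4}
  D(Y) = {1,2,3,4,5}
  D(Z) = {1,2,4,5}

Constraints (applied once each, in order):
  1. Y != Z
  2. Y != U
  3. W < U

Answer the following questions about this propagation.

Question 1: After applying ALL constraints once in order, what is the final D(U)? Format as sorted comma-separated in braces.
Answer: {2,3,5}

Derivation:
Constraint 1 (Y != Z) on D(Y)={1,2,3,4,5} D(Z)={1,2,4,5}: no change
Constraint 2 (Y != U) on D(Y)={1,2,3,4,5} D(U)={2,3,5}: no change
Constraint 3 (W < U) on D(W)={1,2,3,4} D(U)={2,3,5}: no change
So after all 3 constraints: D(U) = {2,3,5}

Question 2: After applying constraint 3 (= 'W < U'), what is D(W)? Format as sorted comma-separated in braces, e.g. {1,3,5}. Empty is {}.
Answer: {1,2,3,4}

Derivation:
Constraint 1 (Y != Z) on D(Y)={1,2,3,4,5} D(Z)={1,2,4,5}: no change
Constraint 2 (Y != U) on D(Y)={1,2,3,4,5} D(U)={2,3,5}: no change
Constraint 3 (W < U) on D(W)={1,2,3,4} D(U)={2,3,5}: no change
So after constraint 3: D(W) = {1,2,3,4}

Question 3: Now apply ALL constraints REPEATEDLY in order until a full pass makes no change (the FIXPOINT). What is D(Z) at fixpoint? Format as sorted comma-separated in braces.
Answer: {1,2,4,5}

Derivation:
pass 0 (initial): D(Z)={1,2,4,5}
pass 1: no change
Fixpoint after 1 passes: D(Z) = {1,2,4,5}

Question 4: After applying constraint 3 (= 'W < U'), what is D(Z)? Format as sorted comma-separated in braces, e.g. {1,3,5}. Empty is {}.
Constraint 1 (Y != Z) on D(Y)={1,2,3,4,5} D(Z)={1,2,4,5}: no change
Constraint 2 (Y != U) on D(Y)={1,2,3,4,5} D(U)={2,3,5}: no change
Constraint 3 (W < U) on D(W)={1,2,3,4} D(U)={2,3,5}: no change
So after constraint 3: D(Z) = {1,2,4,5}

Answer: {1,2,4,5}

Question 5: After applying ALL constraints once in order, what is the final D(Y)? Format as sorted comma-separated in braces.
Answer: {1,2,3,4,5}

Derivation:
Constraint 1 (Y != Z) on D(Y)={1,2,3,4,5} D(Z)={1,2,4,5}: no change
Constraint 2 (Y != U) on D(Y)={1,2,3,4,5} D(U)={2,3,5}: no change
Constraint 3 (W < U) on D(W)={1,2,3,4} D(U)={2,3,5}: no change
So after all 3 constraints: D(Y) = {1,2,3,4,5}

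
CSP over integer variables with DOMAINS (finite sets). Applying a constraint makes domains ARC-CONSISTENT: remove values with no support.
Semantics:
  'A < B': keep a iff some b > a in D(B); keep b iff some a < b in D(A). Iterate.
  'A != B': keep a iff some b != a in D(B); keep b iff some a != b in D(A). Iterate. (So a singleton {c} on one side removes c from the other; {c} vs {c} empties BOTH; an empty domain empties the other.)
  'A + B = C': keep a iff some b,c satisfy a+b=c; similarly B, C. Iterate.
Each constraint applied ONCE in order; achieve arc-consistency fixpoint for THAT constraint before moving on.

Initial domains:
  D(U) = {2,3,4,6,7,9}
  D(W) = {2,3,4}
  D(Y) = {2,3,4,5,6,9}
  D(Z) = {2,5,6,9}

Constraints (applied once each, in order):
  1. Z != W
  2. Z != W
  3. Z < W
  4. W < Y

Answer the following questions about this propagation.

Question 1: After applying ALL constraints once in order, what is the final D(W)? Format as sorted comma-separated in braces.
Answer: {3,4}

Derivation:
Constraint 1 (Z != W) on D(Z)={2,5,6,9} D(W)={2,3,4}: no change
Constraint 2 (Z != W) on D(Z)={2,5,6,9} D(W)={2,3,4}: no change
Constraint 3 (Z < W) on D(Z)={2,5,6,9} D(W)={2,3,4}: Z {2,5,6,9}->{2}; W {2,3,4}->{3,4}
Constraint 4 (W < Y) on D(W)={3,4} D(Y)={2,3,4,5,6,9}: Y {2,3,4,5,6,9}->{4,5,6,9}
So after all 4 constraints: D(W) = {3,4}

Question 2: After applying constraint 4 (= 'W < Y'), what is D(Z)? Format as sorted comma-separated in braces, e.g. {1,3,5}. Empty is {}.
Constraint 1 (Z != W) on D(Z)={2,5,6,9} D(W)={2,3,4}: no change
Constraint 2 (Z != W) on D(Z)={2,5,6,9} D(W)={2,3,4}: no change
Constraint 3 (Z < W) on D(Z)={2,5,6,9} D(W)={2,3,4}: Z {2,5,6,9}->{2}; W {2,3,4}->{3,4}
Constraint 4 (W < Y) on D(W)={3,4} D(Y)={2,3,4,5,6,9}: Y {2,3,4,5,6,9}->{4,5,6,9}
So after constraint 4: D(Z) = {2}

Answer: {2}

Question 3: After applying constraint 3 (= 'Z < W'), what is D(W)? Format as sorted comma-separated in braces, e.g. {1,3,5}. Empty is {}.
Constraint 1 (Z != W) on D(Z)={2,5,6,9} D(W)={2,3,4}: no change
Constraint 2 (Z != W) on D(Z)={2,5,6,9} D(W)={2,3,4}: no change
Constraint 3 (Z < W) on D(Z)={2,5,6,9} D(W)={2,3,4}: Z {2,5,6,9}->{2}; W {2,3,4}->{3,4}
So after constraint 3: D(W) = {3,4}

Answer: {3,4}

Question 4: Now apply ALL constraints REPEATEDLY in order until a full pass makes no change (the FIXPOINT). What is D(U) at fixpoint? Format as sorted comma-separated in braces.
Answer: {2,3,4,6,7,9}

Derivation:
pass 0 (initial): D(U)={2,3,4,6,7,9}
pass 1: W {2,3,4}->{3,4}; Y {2,3,4,5,6,9}->{4,5,6,9}; Z {2,5,6,9}->{2}
pass 2: no change
Fixpoint after 2 passes: D(U) = {2,3,4,6,7,9}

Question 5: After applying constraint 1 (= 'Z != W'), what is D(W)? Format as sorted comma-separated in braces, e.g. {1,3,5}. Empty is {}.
Answer: {2,3,4}

Derivation:
Constraint 1 (Z != W) on D(Z)={2,5,6,9} D(W)={2,3,4}: no change
So after constraint 1: D(W) = {2,3,4}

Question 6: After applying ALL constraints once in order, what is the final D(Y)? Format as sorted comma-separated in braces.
Constraint 1 (Z != W) on D(Z)={2,5,6,9} D(W)={2,3,4}: no change
Constraint 2 (Z != W) on D(Z)={2,5,6,9} D(W)={2,3,4}: no change
Constraint 3 (Z < W) on D(Z)={2,5,6,9} D(W)={2,3,4}: Z {2,5,6,9}->{2}; W {2,3,4}->{3,4}
Constraint 4 (W < Y) on D(W)={3,4} D(Y)={2,3,4,5,6,9}: Y {2,3,4,5,6,9}->{4,5,6,9}
So after all 4 constraints: D(Y) = {4,5,6,9}

Answer: {4,5,6,9}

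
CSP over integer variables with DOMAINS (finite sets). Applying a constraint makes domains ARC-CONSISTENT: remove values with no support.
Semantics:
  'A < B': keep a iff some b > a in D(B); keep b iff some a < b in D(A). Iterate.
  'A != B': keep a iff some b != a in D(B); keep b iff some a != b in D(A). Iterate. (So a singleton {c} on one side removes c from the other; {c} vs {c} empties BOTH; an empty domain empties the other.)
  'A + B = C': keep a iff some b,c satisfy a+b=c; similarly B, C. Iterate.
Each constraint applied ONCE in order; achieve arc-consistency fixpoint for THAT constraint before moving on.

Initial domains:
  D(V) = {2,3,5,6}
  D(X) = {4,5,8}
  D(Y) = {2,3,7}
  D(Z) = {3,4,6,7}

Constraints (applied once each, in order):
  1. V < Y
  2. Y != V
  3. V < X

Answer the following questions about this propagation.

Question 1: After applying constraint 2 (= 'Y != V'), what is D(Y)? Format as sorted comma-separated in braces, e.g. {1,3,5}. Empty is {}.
Constraint 1 (V < Y) on D(V)={2,3,5,6} D(Y)={2,3,7}: Y {2,3,7}->{3,7}
Constraint 2 (Y != V) on D(Y)={3,7} D(V)={2,3,5,6}: no change
So after constraint 2: D(Y) = {3,7}

Answer: {3,7}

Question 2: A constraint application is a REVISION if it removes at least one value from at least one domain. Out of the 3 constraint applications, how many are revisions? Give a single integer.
Answer: 1

Derivation:
Constraint 1 (V < Y) on D(V)={2,3,5,6} D(Y)={2,3,7}: Y {2,3,7}->{3,7} => REVISION
Constraint 2 (Y != V) on D(Y)={3,7} D(V)={2,3,5,6}: no change => not a revision
Constraint 3 (V < X) on D(V)={2,3,5,6} D(X)={4,5,8}: no change => not a revision
Total revisions = 1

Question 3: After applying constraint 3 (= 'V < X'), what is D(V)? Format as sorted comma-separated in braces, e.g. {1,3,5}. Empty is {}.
Constraint 1 (V < Y) on D(V)={2,3,5,6} D(Y)={2,3,7}: Y {2,3,7}->{3,7}
Constraint 2 (Y != V) on D(Y)={3,7} D(V)={2,3,5,6}: no change
Constraint 3 (V < X) on D(V)={2,3,5,6} D(X)={4,5,8}: no change
So after constraint 3: D(V) = {2,3,5,6}

Answer: {2,3,5,6}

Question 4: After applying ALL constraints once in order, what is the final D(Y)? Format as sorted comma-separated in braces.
Answer: {3,7}

Derivation:
Constraint 1 (V < Y) on D(V)={2,3,5,6} D(Y)={2,3,7}: Y {2,3,7}->{3,7}
Constraint 2 (Y != V) on D(Y)={3,7} D(V)={2,3,5,6}: no change
Constraint 3 (V < X) on D(V)={2,3,5,6} D(X)={4,5,8}: no change
So after all 3 constraints: D(Y) = {3,7}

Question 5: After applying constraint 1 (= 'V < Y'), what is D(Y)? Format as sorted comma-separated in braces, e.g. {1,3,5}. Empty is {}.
Answer: {3,7}

Derivation:
Constraint 1 (V < Y) on D(V)={2,3,5,6} D(Y)={2,3,7}: Y {2,3,7}->{3,7}
So after constraint 1: D(Y) = {3,7}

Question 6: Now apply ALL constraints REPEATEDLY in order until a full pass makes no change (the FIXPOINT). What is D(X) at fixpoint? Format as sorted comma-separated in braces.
pass 0 (initial): D(X)={4,5,8}
pass 1: Y {2,3,7}->{3,7}
pass 2: no change
Fixpoint after 2 passes: D(X) = {4,5,8}

Answer: {4,5,8}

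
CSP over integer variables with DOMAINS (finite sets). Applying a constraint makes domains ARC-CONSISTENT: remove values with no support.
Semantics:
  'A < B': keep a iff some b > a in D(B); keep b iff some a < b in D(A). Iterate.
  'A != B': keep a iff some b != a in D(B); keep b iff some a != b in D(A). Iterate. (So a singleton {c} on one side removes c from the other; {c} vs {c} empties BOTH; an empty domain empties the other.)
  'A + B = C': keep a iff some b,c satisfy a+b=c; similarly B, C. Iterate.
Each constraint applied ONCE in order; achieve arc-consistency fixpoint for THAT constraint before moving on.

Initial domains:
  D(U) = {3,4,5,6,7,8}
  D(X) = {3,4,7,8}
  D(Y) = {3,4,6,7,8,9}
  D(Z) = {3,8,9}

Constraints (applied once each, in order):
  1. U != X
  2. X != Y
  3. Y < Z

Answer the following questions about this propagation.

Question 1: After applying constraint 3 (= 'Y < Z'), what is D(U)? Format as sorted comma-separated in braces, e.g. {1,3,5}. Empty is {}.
Answer: {3,4,5,6,7,8}

Derivation:
Constraint 1 (U != X) on D(U)={3,4,5,6,7,8} D(X)={3,4,7,8}: no change
Constraint 2 (X != Y) on D(X)={3,4,7,8} D(Y)={3,4,6,7,8,9}: no change
Constraint 3 (Y < Z) on D(Y)={3,4,6,7,8,9} D(Z)={3,8,9}: Y {3,4,6,7,8,9}->{3,4,6,7,8}; Z {3,8,9}->{8,9}
So after constraint 3: D(U) = {3,4,5,6,7,8}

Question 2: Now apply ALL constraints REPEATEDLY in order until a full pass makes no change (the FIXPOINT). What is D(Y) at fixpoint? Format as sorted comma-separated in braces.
Answer: {3,4,6,7,8}

Derivation:
pass 0 (initial): D(Y)={3,4,6,7,8,9}
pass 1: Y {3,4,6,7,8,9}->{3,4,6,7,8}; Z {3,8,9}->{8,9}
pass 2: no change
Fixpoint after 2 passes: D(Y) = {3,4,6,7,8}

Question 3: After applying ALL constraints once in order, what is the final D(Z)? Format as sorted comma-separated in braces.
Answer: {8,9}

Derivation:
Constraint 1 (U != X) on D(U)={3,4,5,6,7,8} D(X)={3,4,7,8}: no change
Constraint 2 (X != Y) on D(X)={3,4,7,8} D(Y)={3,4,6,7,8,9}: no change
Constraint 3 (Y < Z) on D(Y)={3,4,6,7,8,9} D(Z)={3,8,9}: Y {3,4,6,7,8,9}->{3,4,6,7,8}; Z {3,8,9}->{8,9}
So after all 3 constraints: D(Z) = {8,9}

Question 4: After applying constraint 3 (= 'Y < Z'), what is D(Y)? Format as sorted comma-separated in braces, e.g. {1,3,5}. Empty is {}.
Answer: {3,4,6,7,8}

Derivation:
Constraint 1 (U != X) on D(U)={3,4,5,6,7,8} D(X)={3,4,7,8}: no change
Constraint 2 (X != Y) on D(X)={3,4,7,8} D(Y)={3,4,6,7,8,9}: no change
Constraint 3 (Y < Z) on D(Y)={3,4,6,7,8,9} D(Z)={3,8,9}: Y {3,4,6,7,8,9}->{3,4,6,7,8}; Z {3,8,9}->{8,9}
So after constraint 3: D(Y) = {3,4,6,7,8}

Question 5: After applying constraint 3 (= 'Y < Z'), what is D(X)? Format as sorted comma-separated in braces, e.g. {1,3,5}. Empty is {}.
Answer: {3,4,7,8}

Derivation:
Constraint 1 (U != X) on D(U)={3,4,5,6,7,8} D(X)={3,4,7,8}: no change
Constraint 2 (X != Y) on D(X)={3,4,7,8} D(Y)={3,4,6,7,8,9}: no change
Constraint 3 (Y < Z) on D(Y)={3,4,6,7,8,9} D(Z)={3,8,9}: Y {3,4,6,7,8,9}->{3,4,6,7,8}; Z {3,8,9}->{8,9}
So after constraint 3: D(X) = {3,4,7,8}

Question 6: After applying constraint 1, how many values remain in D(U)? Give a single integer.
Answer: 6

Derivation:
Constraint 1 (U != X) on D(U)={3,4,5,6,7,8} D(X)={3,4,7,8}: no change
So after constraint 1: D(U)={3,4,5,6,7,8}, size = 6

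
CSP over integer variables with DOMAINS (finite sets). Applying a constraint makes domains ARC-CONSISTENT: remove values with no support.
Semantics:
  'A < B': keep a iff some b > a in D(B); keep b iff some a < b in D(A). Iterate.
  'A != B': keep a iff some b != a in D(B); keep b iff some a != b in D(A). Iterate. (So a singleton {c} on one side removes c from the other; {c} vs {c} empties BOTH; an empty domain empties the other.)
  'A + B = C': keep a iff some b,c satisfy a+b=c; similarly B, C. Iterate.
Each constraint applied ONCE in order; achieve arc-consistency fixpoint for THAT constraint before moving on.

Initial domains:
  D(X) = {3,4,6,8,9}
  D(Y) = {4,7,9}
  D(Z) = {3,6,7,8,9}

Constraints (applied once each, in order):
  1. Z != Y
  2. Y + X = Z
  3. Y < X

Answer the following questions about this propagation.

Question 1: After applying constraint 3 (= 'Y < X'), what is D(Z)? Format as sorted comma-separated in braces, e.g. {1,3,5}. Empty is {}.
Constraint 1 (Z != Y) on D(Z)={3,6,7,8,9} D(Y)={4,7,9}: no change
Constraint 2 (Y + X = Z) on D(Y)={4,7,9} D(X)={3,4,6,8,9} D(Z)={3,6,7,8,9}: Y {4,7,9}->{4}; X {3,4,6,8,9}->{3,4}; Z {3,6,7,8,9}->{7,8}
Constraint 3 (Y < X) on D(Y)={4} D(X)={3,4}: Y {4}->{}; X {3,4}->{}
So after constraint 3: D(Z) = {7,8}

Answer: {7,8}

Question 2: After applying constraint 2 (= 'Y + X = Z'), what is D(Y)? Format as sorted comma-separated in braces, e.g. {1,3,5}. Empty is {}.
Answer: {4}

Derivation:
Constraint 1 (Z != Y) on D(Z)={3,6,7,8,9} D(Y)={4,7,9}: no change
Constraint 2 (Y + X = Z) on D(Y)={4,7,9} D(X)={3,4,6,8,9} D(Z)={3,6,7,8,9}: Y {4,7,9}->{4}; X {3,4,6,8,9}->{3,4}; Z {3,6,7,8,9}->{7,8}
So after constraint 2: D(Y) = {4}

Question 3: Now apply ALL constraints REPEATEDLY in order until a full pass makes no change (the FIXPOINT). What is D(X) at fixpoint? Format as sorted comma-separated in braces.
Answer: {}

Derivation:
pass 0 (initial): D(X)={3,4,6,8,9}
pass 1: X {3,4,6,8,9}->{}; Y {4,7,9}->{}; Z {3,6,7,8,9}->{7,8}
pass 2: Z {7,8}->{}
pass 3: no change
Fixpoint after 3 passes: D(X) = {}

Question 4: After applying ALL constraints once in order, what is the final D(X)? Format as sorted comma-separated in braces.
Answer: {}

Derivation:
Constraint 1 (Z != Y) on D(Z)={3,6,7,8,9} D(Y)={4,7,9}: no change
Constraint 2 (Y + X = Z) on D(Y)={4,7,9} D(X)={3,4,6,8,9} D(Z)={3,6,7,8,9}: Y {4,7,9}->{4}; X {3,4,6,8,9}->{3,4}; Z {3,6,7,8,9}->{7,8}
Constraint 3 (Y < X) on D(Y)={4} D(X)={3,4}: Y {4}->{}; X {3,4}->{}
So after all 3 constraints: D(X) = {}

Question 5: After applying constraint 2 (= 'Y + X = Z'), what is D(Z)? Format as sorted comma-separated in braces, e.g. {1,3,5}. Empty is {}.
Constraint 1 (Z != Y) on D(Z)={3,6,7,8,9} D(Y)={4,7,9}: no change
Constraint 2 (Y + X = Z) on D(Y)={4,7,9} D(X)={3,4,6,8,9} D(Z)={3,6,7,8,9}: Y {4,7,9}->{4}; X {3,4,6,8,9}->{3,4}; Z {3,6,7,8,9}->{7,8}
So after constraint 2: D(Z) = {7,8}

Answer: {7,8}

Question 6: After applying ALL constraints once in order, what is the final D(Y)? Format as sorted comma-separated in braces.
Constraint 1 (Z != Y) on D(Z)={3,6,7,8,9} D(Y)={4,7,9}: no change
Constraint 2 (Y + X = Z) on D(Y)={4,7,9} D(X)={3,4,6,8,9} D(Z)={3,6,7,8,9}: Y {4,7,9}->{4}; X {3,4,6,8,9}->{3,4}; Z {3,6,7,8,9}->{7,8}
Constraint 3 (Y < X) on D(Y)={4} D(X)={3,4}: Y {4}->{}; X {3,4}->{}
So after all 3 constraints: D(Y) = {}

Answer: {}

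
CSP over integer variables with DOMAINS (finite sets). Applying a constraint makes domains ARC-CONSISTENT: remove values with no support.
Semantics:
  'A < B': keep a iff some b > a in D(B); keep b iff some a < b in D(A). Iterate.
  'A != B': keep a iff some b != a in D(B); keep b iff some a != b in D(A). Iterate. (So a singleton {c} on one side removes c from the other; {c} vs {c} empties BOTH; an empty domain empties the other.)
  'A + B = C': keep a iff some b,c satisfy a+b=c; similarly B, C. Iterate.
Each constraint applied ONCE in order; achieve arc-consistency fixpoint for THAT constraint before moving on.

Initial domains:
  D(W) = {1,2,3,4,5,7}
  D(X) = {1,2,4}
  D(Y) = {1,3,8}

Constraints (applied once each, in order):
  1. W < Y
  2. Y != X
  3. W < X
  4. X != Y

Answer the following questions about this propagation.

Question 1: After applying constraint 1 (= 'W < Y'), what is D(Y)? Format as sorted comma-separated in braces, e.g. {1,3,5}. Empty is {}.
Constraint 1 (W < Y) on D(W)={1,2,3,4,5,7} D(Y)={1,3,8}: Y {1,3,8}->{3,8}
So after constraint 1: D(Y) = {3,8}

Answer: {3,8}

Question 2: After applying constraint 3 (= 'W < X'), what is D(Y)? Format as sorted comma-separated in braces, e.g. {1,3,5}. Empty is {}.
Answer: {3,8}

Derivation:
Constraint 1 (W < Y) on D(W)={1,2,3,4,5,7} D(Y)={1,3,8}: Y {1,3,8}->{3,8}
Constraint 2 (Y != X) on D(Y)={3,8} D(X)={1,2,4}: no change
Constraint 3 (W < X) on D(W)={1,2,3,4,5,7} D(X)={1,2,4}: W {1,2,3,4,5,7}->{1,2,3}; X {1,2,4}->{2,4}
So after constraint 3: D(Y) = {3,8}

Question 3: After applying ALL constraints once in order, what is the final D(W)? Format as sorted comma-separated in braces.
Constraint 1 (W < Y) on D(W)={1,2,3,4,5,7} D(Y)={1,3,8}: Y {1,3,8}->{3,8}
Constraint 2 (Y != X) on D(Y)={3,8} D(X)={1,2,4}: no change
Constraint 3 (W < X) on D(W)={1,2,3,4,5,7} D(X)={1,2,4}: W {1,2,3,4,5,7}->{1,2,3}; X {1,2,4}->{2,4}
Constraint 4 (X != Y) on D(X)={2,4} D(Y)={3,8}: no change
So after all 4 constraints: D(W) = {1,2,3}

Answer: {1,2,3}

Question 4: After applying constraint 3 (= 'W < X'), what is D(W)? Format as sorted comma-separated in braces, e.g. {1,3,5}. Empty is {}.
Constraint 1 (W < Y) on D(W)={1,2,3,4,5,7} D(Y)={1,3,8}: Y {1,3,8}->{3,8}
Constraint 2 (Y != X) on D(Y)={3,8} D(X)={1,2,4}: no change
Constraint 3 (W < X) on D(W)={1,2,3,4,5,7} D(X)={1,2,4}: W {1,2,3,4,5,7}->{1,2,3}; X {1,2,4}->{2,4}
So after constraint 3: D(W) = {1,2,3}

Answer: {1,2,3}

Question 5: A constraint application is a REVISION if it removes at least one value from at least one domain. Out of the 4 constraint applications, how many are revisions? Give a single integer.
Constraint 1 (W < Y) on D(W)={1,2,3,4,5,7} D(Y)={1,3,8}: Y {1,3,8}->{3,8} => REVISION
Constraint 2 (Y != X) on D(Y)={3,8} D(X)={1,2,4}: no change => not a revision
Constraint 3 (W < X) on D(W)={1,2,3,4,5,7} D(X)={1,2,4}: W {1,2,3,4,5,7}->{1,2,3}; X {1,2,4}->{2,4} => REVISION
Constraint 4 (X != Y) on D(X)={2,4} D(Y)={3,8}: no change => not a revision
Total revisions = 2

Answer: 2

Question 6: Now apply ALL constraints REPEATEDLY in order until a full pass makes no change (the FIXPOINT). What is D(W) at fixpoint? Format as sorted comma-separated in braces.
Answer: {1,2,3}

Derivation:
pass 0 (initial): D(W)={1,2,3,4,5,7}
pass 1: W {1,2,3,4,5,7}->{1,2,3}; X {1,2,4}->{2,4}; Y {1,3,8}->{3,8}
pass 2: no change
Fixpoint after 2 passes: D(W) = {1,2,3}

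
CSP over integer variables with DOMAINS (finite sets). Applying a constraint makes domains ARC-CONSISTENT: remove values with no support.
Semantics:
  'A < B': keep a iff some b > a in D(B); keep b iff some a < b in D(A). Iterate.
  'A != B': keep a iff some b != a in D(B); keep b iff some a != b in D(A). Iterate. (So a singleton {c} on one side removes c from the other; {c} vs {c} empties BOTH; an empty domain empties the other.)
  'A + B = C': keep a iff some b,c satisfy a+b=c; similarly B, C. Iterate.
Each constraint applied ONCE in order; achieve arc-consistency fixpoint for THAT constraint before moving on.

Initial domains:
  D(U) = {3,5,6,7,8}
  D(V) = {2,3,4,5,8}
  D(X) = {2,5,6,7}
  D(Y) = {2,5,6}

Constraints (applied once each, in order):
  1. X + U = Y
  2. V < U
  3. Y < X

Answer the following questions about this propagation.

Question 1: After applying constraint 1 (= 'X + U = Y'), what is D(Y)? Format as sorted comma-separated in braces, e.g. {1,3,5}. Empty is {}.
Constraint 1 (X + U = Y) on D(X)={2,5,6,7} D(U)={3,5,6,7,8} D(Y)={2,5,6}: X {2,5,6,7}->{2}; U {3,5,6,7,8}->{3}; Y {2,5,6}->{5}
So after constraint 1: D(Y) = {5}

Answer: {5}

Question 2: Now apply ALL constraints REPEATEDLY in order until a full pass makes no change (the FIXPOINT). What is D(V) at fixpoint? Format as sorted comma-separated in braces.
Answer: {}

Derivation:
pass 0 (initial): D(V)={2,3,4,5,8}
pass 1: U {3,5,6,7,8}->{3}; V {2,3,4,5,8}->{2}; X {2,5,6,7}->{}; Y {2,5,6}->{}
pass 2: U {3}->{}; V {2}->{}
pass 3: no change
Fixpoint after 3 passes: D(V) = {}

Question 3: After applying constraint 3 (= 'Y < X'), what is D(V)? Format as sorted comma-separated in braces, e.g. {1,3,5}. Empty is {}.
Answer: {2}

Derivation:
Constraint 1 (X + U = Y) on D(X)={2,5,6,7} D(U)={3,5,6,7,8} D(Y)={2,5,6}: X {2,5,6,7}->{2}; U {3,5,6,7,8}->{3}; Y {2,5,6}->{5}
Constraint 2 (V < U) on D(V)={2,3,4,5,8} D(U)={3}: V {2,3,4,5,8}->{2}
Constraint 3 (Y < X) on D(Y)={5} D(X)={2}: Y {5}->{}; X {2}->{}
So after constraint 3: D(V) = {2}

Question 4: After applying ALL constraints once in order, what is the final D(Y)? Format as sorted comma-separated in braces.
Answer: {}

Derivation:
Constraint 1 (X + U = Y) on D(X)={2,5,6,7} D(U)={3,5,6,7,8} D(Y)={2,5,6}: X {2,5,6,7}->{2}; U {3,5,6,7,8}->{3}; Y {2,5,6}->{5}
Constraint 2 (V < U) on D(V)={2,3,4,5,8} D(U)={3}: V {2,3,4,5,8}->{2}
Constraint 3 (Y < X) on D(Y)={5} D(X)={2}: Y {5}->{}; X {2}->{}
So after all 3 constraints: D(Y) = {}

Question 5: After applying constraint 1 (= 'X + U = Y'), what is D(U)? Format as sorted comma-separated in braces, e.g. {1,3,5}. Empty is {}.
Constraint 1 (X + U = Y) on D(X)={2,5,6,7} D(U)={3,5,6,7,8} D(Y)={2,5,6}: X {2,5,6,7}->{2}; U {3,5,6,7,8}->{3}; Y {2,5,6}->{5}
So after constraint 1: D(U) = {3}

Answer: {3}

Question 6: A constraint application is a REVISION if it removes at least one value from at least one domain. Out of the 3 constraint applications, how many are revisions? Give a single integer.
Constraint 1 (X + U = Y) on D(X)={2,5,6,7} D(U)={3,5,6,7,8} D(Y)={2,5,6}: X {2,5,6,7}->{2}; U {3,5,6,7,8}->{3}; Y {2,5,6}->{5} => REVISION
Constraint 2 (V < U) on D(V)={2,3,4,5,8} D(U)={3}: V {2,3,4,5,8}->{2} => REVISION
Constraint 3 (Y < X) on D(Y)={5} D(X)={2}: Y {5}->{}; X {2}->{} => REVISION
Total revisions = 3

Answer: 3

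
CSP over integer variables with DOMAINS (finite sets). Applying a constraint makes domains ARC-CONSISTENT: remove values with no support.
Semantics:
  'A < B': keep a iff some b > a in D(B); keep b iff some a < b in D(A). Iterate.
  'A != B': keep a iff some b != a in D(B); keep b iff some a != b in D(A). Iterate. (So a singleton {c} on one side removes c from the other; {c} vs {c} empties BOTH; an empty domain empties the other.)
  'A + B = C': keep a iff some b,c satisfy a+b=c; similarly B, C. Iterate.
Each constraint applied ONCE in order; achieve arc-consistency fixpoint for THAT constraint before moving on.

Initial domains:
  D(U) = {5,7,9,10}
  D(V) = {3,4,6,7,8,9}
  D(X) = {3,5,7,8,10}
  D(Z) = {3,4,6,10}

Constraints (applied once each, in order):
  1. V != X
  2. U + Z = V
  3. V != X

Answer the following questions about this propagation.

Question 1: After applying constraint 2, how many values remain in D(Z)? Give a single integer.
Constraint 1 (V != X) on D(V)={3,4,6,7,8,9} D(X)={3,5,7,8,10}: no change
Constraint 2 (U + Z = V) on D(U)={5,7,9,10} D(Z)={3,4,6,10} D(V)={3,4,6,7,8,9}: U {5,7,9,10}->{5}; Z {3,4,6,10}->{3,4}; V {3,4,6,7,8,9}->{8,9}
So after constraint 2: D(Z)={3,4}, size = 2

Answer: 2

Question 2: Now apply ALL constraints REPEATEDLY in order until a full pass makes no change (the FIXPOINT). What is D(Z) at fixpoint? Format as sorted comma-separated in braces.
Answer: {3,4}

Derivation:
pass 0 (initial): D(Z)={3,4,6,10}
pass 1: U {5,7,9,10}->{5}; V {3,4,6,7,8,9}->{8,9}; Z {3,4,6,10}->{3,4}
pass 2: no change
Fixpoint after 2 passes: D(Z) = {3,4}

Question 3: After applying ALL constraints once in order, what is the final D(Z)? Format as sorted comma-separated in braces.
Answer: {3,4}

Derivation:
Constraint 1 (V != X) on D(V)={3,4,6,7,8,9} D(X)={3,5,7,8,10}: no change
Constraint 2 (U + Z = V) on D(U)={5,7,9,10} D(Z)={3,4,6,10} D(V)={3,4,6,7,8,9}: U {5,7,9,10}->{5}; Z {3,4,6,10}->{3,4}; V {3,4,6,7,8,9}->{8,9}
Constraint 3 (V != X) on D(V)={8,9} D(X)={3,5,7,8,10}: no change
So after all 3 constraints: D(Z) = {3,4}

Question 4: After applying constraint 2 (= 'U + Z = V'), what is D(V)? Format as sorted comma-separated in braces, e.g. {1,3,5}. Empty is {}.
Constraint 1 (V != X) on D(V)={3,4,6,7,8,9} D(X)={3,5,7,8,10}: no change
Constraint 2 (U + Z = V) on D(U)={5,7,9,10} D(Z)={3,4,6,10} D(V)={3,4,6,7,8,9}: U {5,7,9,10}->{5}; Z {3,4,6,10}->{3,4}; V {3,4,6,7,8,9}->{8,9}
So after constraint 2: D(V) = {8,9}

Answer: {8,9}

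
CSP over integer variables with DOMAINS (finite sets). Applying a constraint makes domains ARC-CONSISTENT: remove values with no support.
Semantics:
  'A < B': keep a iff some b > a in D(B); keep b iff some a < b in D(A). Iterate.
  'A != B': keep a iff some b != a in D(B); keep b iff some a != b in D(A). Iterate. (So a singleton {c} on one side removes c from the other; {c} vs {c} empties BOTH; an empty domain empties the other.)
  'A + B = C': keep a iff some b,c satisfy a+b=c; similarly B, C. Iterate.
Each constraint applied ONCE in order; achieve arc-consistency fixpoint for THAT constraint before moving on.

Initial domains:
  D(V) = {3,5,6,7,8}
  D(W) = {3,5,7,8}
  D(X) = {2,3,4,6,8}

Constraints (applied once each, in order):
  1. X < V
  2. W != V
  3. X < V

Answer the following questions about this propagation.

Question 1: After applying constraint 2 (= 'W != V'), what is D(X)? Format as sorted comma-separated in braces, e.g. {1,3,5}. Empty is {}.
Answer: {2,3,4,6}

Derivation:
Constraint 1 (X < V) on D(X)={2,3,4,6,8} D(V)={3,5,6,7,8}: X {2,3,4,6,8}->{2,3,4,6}
Constraint 2 (W != V) on D(W)={3,5,7,8} D(V)={3,5,6,7,8}: no change
So after constraint 2: D(X) = {2,3,4,6}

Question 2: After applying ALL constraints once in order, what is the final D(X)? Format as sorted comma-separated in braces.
Answer: {2,3,4,6}

Derivation:
Constraint 1 (X < V) on D(X)={2,3,4,6,8} D(V)={3,5,6,7,8}: X {2,3,4,6,8}->{2,3,4,6}
Constraint 2 (W != V) on D(W)={3,5,7,8} D(V)={3,5,6,7,8}: no change
Constraint 3 (X < V) on D(X)={2,3,4,6} D(V)={3,5,6,7,8}: no change
So after all 3 constraints: D(X) = {2,3,4,6}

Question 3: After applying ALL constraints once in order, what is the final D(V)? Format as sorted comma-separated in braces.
Answer: {3,5,6,7,8}

Derivation:
Constraint 1 (X < V) on D(X)={2,3,4,6,8} D(V)={3,5,6,7,8}: X {2,3,4,6,8}->{2,3,4,6}
Constraint 2 (W != V) on D(W)={3,5,7,8} D(V)={3,5,6,7,8}: no change
Constraint 3 (X < V) on D(X)={2,3,4,6} D(V)={3,5,6,7,8}: no change
So after all 3 constraints: D(V) = {3,5,6,7,8}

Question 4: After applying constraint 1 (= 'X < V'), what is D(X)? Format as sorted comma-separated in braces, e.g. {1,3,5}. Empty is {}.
Answer: {2,3,4,6}

Derivation:
Constraint 1 (X < V) on D(X)={2,3,4,6,8} D(V)={3,5,6,7,8}: X {2,3,4,6,8}->{2,3,4,6}
So after constraint 1: D(X) = {2,3,4,6}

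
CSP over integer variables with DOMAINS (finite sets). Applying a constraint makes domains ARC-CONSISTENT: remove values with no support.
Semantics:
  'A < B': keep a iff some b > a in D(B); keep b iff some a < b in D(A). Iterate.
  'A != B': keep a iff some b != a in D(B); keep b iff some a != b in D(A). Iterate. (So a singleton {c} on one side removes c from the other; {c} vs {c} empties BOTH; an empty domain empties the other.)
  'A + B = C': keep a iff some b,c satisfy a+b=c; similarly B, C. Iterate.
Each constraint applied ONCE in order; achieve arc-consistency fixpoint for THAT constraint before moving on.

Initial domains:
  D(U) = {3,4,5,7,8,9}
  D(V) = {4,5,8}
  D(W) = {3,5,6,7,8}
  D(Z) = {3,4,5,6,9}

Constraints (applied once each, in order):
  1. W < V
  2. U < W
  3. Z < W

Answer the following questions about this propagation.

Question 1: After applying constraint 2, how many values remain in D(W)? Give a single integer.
Answer: 3

Derivation:
Constraint 1 (W < V) on D(W)={3,5,6,7,8} D(V)={4,5,8}: W {3,5,6,7,8}->{3,5,6,7}
Constraint 2 (U < W) on D(U)={3,4,5,7,8,9} D(W)={3,5,6,7}: U {3,4,5,7,8,9}->{3,4,5}; W {3,5,6,7}->{5,6,7}
So after constraint 2: D(W)={5,6,7}, size = 3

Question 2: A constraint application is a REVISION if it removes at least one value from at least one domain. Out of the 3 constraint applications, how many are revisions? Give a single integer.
Answer: 3

Derivation:
Constraint 1 (W < V) on D(W)={3,5,6,7,8} D(V)={4,5,8}: W {3,5,6,7,8}->{3,5,6,7} => REVISION
Constraint 2 (U < W) on D(U)={3,4,5,7,8,9} D(W)={3,5,6,7}: U {3,4,5,7,8,9}->{3,4,5}; W {3,5,6,7}->{5,6,7} => REVISION
Constraint 3 (Z < W) on D(Z)={3,4,5,6,9} D(W)={5,6,7}: Z {3,4,5,6,9}->{3,4,5,6} => REVISION
Total revisions = 3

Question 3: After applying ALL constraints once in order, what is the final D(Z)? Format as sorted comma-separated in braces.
Answer: {3,4,5,6}

Derivation:
Constraint 1 (W < V) on D(W)={3,5,6,7,8} D(V)={4,5,8}: W {3,5,6,7,8}->{3,5,6,7}
Constraint 2 (U < W) on D(U)={3,4,5,7,8,9} D(W)={3,5,6,7}: U {3,4,5,7,8,9}->{3,4,5}; W {3,5,6,7}->{5,6,7}
Constraint 3 (Z < W) on D(Z)={3,4,5,6,9} D(W)={5,6,7}: Z {3,4,5,6,9}->{3,4,5,6}
So after all 3 constraints: D(Z) = {3,4,5,6}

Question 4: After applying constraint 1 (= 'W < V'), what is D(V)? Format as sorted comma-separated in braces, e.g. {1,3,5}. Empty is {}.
Constraint 1 (W < V) on D(W)={3,5,6,7,8} D(V)={4,5,8}: W {3,5,6,7,8}->{3,5,6,7}
So after constraint 1: D(V) = {4,5,8}

Answer: {4,5,8}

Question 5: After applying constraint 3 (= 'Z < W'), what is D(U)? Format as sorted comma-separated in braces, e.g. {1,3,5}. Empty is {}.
Answer: {3,4,5}

Derivation:
Constraint 1 (W < V) on D(W)={3,5,6,7,8} D(V)={4,5,8}: W {3,5,6,7,8}->{3,5,6,7}
Constraint 2 (U < W) on D(U)={3,4,5,7,8,9} D(W)={3,5,6,7}: U {3,4,5,7,8,9}->{3,4,5}; W {3,5,6,7}->{5,6,7}
Constraint 3 (Z < W) on D(Z)={3,4,5,6,9} D(W)={5,6,7}: Z {3,4,5,6,9}->{3,4,5,6}
So after constraint 3: D(U) = {3,4,5}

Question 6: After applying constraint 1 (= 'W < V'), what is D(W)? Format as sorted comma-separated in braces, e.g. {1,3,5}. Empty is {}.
Answer: {3,5,6,7}

Derivation:
Constraint 1 (W < V) on D(W)={3,5,6,7,8} D(V)={4,5,8}: W {3,5,6,7,8}->{3,5,6,7}
So after constraint 1: D(W) = {3,5,6,7}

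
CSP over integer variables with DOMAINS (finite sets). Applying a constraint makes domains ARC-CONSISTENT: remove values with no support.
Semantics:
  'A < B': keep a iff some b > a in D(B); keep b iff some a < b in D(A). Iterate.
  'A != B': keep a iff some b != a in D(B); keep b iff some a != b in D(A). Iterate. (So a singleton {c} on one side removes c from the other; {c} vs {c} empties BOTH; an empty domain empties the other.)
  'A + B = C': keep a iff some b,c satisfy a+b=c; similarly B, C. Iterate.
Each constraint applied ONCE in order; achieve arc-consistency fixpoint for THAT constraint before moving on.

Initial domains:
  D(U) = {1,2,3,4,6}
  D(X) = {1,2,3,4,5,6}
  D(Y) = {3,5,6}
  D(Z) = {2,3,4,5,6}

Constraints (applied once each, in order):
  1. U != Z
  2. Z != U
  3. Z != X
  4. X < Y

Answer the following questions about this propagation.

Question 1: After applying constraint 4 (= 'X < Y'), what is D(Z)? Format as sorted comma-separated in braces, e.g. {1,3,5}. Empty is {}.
Constraint 1 (U != Z) on D(U)={1,2,3,4,6} D(Z)={2,3,4,5,6}: no change
Constraint 2 (Z != U) on D(Z)={2,3,4,5,6} D(U)={1,2,3,4,6}: no change
Constraint 3 (Z != X) on D(Z)={2,3,4,5,6} D(X)={1,2,3,4,5,6}: no change
Constraint 4 (X < Y) on D(X)={1,2,3,4,5,6} D(Y)={3,5,6}: X {1,2,3,4,5,6}->{1,2,3,4,5}
So after constraint 4: D(Z) = {2,3,4,5,6}

Answer: {2,3,4,5,6}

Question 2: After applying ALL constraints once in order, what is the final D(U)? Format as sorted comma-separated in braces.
Constraint 1 (U != Z) on D(U)={1,2,3,4,6} D(Z)={2,3,4,5,6}: no change
Constraint 2 (Z != U) on D(Z)={2,3,4,5,6} D(U)={1,2,3,4,6}: no change
Constraint 3 (Z != X) on D(Z)={2,3,4,5,6} D(X)={1,2,3,4,5,6}: no change
Constraint 4 (X < Y) on D(X)={1,2,3,4,5,6} D(Y)={3,5,6}: X {1,2,3,4,5,6}->{1,2,3,4,5}
So after all 4 constraints: D(U) = {1,2,3,4,6}

Answer: {1,2,3,4,6}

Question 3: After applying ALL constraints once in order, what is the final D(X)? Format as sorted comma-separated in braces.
Constraint 1 (U != Z) on D(U)={1,2,3,4,6} D(Z)={2,3,4,5,6}: no change
Constraint 2 (Z != U) on D(Z)={2,3,4,5,6} D(U)={1,2,3,4,6}: no change
Constraint 3 (Z != X) on D(Z)={2,3,4,5,6} D(X)={1,2,3,4,5,6}: no change
Constraint 4 (X < Y) on D(X)={1,2,3,4,5,6} D(Y)={3,5,6}: X {1,2,3,4,5,6}->{1,2,3,4,5}
So after all 4 constraints: D(X) = {1,2,3,4,5}

Answer: {1,2,3,4,5}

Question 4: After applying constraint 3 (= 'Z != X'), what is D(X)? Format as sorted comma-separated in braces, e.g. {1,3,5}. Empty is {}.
Constraint 1 (U != Z) on D(U)={1,2,3,4,6} D(Z)={2,3,4,5,6}: no change
Constraint 2 (Z != U) on D(Z)={2,3,4,5,6} D(U)={1,2,3,4,6}: no change
Constraint 3 (Z != X) on D(Z)={2,3,4,5,6} D(X)={1,2,3,4,5,6}: no change
So after constraint 3: D(X) = {1,2,3,4,5,6}

Answer: {1,2,3,4,5,6}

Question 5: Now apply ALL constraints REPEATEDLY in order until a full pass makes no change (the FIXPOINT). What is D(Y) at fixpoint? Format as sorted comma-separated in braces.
pass 0 (initial): D(Y)={3,5,6}
pass 1: X {1,2,3,4,5,6}->{1,2,3,4,5}
pass 2: no change
Fixpoint after 2 passes: D(Y) = {3,5,6}

Answer: {3,5,6}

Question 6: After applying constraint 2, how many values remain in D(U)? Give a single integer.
Constraint 1 (U != Z) on D(U)={1,2,3,4,6} D(Z)={2,3,4,5,6}: no change
Constraint 2 (Z != U) on D(Z)={2,3,4,5,6} D(U)={1,2,3,4,6}: no change
So after constraint 2: D(U)={1,2,3,4,6}, size = 5

Answer: 5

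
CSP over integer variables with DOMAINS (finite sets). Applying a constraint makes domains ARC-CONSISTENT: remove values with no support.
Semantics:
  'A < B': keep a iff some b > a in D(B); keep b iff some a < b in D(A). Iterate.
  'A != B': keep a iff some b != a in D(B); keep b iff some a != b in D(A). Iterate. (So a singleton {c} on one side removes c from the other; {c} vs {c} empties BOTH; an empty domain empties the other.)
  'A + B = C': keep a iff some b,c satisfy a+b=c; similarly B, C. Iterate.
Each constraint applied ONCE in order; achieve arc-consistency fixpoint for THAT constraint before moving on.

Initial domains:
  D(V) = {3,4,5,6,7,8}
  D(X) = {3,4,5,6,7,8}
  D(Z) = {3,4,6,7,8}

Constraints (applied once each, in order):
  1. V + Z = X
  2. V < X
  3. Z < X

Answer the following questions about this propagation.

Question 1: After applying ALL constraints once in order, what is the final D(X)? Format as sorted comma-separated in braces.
Answer: {6,7,8}

Derivation:
Constraint 1 (V + Z = X) on D(V)={3,4,5,6,7,8} D(Z)={3,4,6,7,8} D(X)={3,4,5,6,7,8}: V {3,4,5,6,7,8}->{3,4,5}; Z {3,4,6,7,8}->{3,4}; X {3,4,5,6,7,8}->{6,7,8}
Constraint 2 (V < X) on D(V)={3,4,5} D(X)={6,7,8}: no change
Constraint 3 (Z < X) on D(Z)={3,4} D(X)={6,7,8}: no change
So after all 3 constraints: D(X) = {6,7,8}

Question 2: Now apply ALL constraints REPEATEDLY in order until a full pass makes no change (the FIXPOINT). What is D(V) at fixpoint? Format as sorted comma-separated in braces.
Answer: {3,4,5}

Derivation:
pass 0 (initial): D(V)={3,4,5,6,7,8}
pass 1: V {3,4,5,6,7,8}->{3,4,5}; X {3,4,5,6,7,8}->{6,7,8}; Z {3,4,6,7,8}->{3,4}
pass 2: no change
Fixpoint after 2 passes: D(V) = {3,4,5}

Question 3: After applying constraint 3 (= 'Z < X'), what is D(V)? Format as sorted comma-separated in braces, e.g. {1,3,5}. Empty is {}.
Answer: {3,4,5}

Derivation:
Constraint 1 (V + Z = X) on D(V)={3,4,5,6,7,8} D(Z)={3,4,6,7,8} D(X)={3,4,5,6,7,8}: V {3,4,5,6,7,8}->{3,4,5}; Z {3,4,6,7,8}->{3,4}; X {3,4,5,6,7,8}->{6,7,8}
Constraint 2 (V < X) on D(V)={3,4,5} D(X)={6,7,8}: no change
Constraint 3 (Z < X) on D(Z)={3,4} D(X)={6,7,8}: no change
So after constraint 3: D(V) = {3,4,5}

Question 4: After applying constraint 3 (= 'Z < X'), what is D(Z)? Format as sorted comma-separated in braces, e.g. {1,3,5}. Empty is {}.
Constraint 1 (V + Z = X) on D(V)={3,4,5,6,7,8} D(Z)={3,4,6,7,8} D(X)={3,4,5,6,7,8}: V {3,4,5,6,7,8}->{3,4,5}; Z {3,4,6,7,8}->{3,4}; X {3,4,5,6,7,8}->{6,7,8}
Constraint 2 (V < X) on D(V)={3,4,5} D(X)={6,7,8}: no change
Constraint 3 (Z < X) on D(Z)={3,4} D(X)={6,7,8}: no change
So after constraint 3: D(Z) = {3,4}

Answer: {3,4}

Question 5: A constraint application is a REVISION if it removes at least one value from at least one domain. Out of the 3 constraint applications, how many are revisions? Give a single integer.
Constraint 1 (V + Z = X) on D(V)={3,4,5,6,7,8} D(Z)={3,4,6,7,8} D(X)={3,4,5,6,7,8}: V {3,4,5,6,7,8}->{3,4,5}; Z {3,4,6,7,8}->{3,4}; X {3,4,5,6,7,8}->{6,7,8} => REVISION
Constraint 2 (V < X) on D(V)={3,4,5} D(X)={6,7,8}: no change => not a revision
Constraint 3 (Z < X) on D(Z)={3,4} D(X)={6,7,8}: no change => not a revision
Total revisions = 1

Answer: 1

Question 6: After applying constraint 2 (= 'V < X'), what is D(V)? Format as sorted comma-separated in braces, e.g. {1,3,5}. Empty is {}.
Answer: {3,4,5}

Derivation:
Constraint 1 (V + Z = X) on D(V)={3,4,5,6,7,8} D(Z)={3,4,6,7,8} D(X)={3,4,5,6,7,8}: V {3,4,5,6,7,8}->{3,4,5}; Z {3,4,6,7,8}->{3,4}; X {3,4,5,6,7,8}->{6,7,8}
Constraint 2 (V < X) on D(V)={3,4,5} D(X)={6,7,8}: no change
So after constraint 2: D(V) = {3,4,5}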